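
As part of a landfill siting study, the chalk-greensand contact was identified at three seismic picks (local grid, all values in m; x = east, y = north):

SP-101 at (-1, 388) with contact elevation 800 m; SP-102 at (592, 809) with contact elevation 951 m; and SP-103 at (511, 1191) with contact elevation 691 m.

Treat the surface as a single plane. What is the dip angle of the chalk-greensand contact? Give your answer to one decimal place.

Let the plane be z = a·x + b·y + c.
SP-102−SP-101: 593a + 421b = 151;  SP-103−SP-101: 512a + 803b = −109.
Solving gives a = 0.64131, b = −0.54464.
Gradient magnitude |∇z| = √(a² + b²) = √(0.41128 + 0.29664) = 0.84138.
True dip = arctan(0.84138) = 40.1°, dipping toward NW (azimuth ≈ 310°).

40.1°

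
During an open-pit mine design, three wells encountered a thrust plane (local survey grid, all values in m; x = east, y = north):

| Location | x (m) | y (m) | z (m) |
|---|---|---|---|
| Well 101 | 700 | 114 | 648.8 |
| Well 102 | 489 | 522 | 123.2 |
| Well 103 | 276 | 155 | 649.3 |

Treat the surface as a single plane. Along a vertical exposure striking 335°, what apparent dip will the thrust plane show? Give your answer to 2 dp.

Let the plane be z = a·x + b·y + c.
Well 102−Well 101: −211a + 408b = −525.6;  Well 103−Well 101: −424a + 41b = 0.5.
Solving gives a = −0.13237, b = −1.35669.
Unit vector along 335° is (sin 335°, cos 335°) = (-0.4226, 0.9063).
Slope in that direction = a·(-0.4226) + b·(0.9063) = −1.17364.
Apparent dip = arctan|1.17364| = 49.57° (true dip is 53.7°, so apparent ≤ true as expected).

49.57°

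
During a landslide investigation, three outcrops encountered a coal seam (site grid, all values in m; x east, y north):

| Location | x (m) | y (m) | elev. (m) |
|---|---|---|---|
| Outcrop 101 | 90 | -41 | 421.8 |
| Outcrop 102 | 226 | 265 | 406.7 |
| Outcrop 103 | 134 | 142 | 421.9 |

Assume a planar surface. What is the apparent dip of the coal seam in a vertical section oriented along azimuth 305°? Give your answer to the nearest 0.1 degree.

13.2°

Two edge vectors: Outcrop 101→Outcrop 102 = (136, 306, -15.1), Outcrop 101→Outcrop 103 = (44, 183, 0.1).
Normal n = (Outcrop 101→Outcrop 102) × (Outcrop 101→Outcrop 103) = (2793.9, -678, 11424).
So ∂z/∂x = −n_x/n_z = −0.24456 and ∂z/∂y = −n_y/n_z = 0.05935.
Unit vector along 305° is (sin 305°, cos 305°) = (-0.8192, 0.5736).
Slope in that direction = a·(-0.8192) + b·(0.5736) = 0.23438.
Apparent dip = arctan|0.23438| = 13.2° (true dip is 14.1°, so apparent ≤ true as expected).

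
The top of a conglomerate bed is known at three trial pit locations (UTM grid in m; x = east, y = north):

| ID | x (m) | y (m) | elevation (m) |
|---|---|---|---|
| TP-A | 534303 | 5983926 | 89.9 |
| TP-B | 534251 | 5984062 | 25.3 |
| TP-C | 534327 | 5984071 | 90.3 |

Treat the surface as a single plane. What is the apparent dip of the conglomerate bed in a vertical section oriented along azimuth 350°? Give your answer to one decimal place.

Two edge vectors: TP-A→TP-B = (-52, 136, -64.6), TP-A→TP-C = (24, 145, 0.4).
Normal n = (TP-A→TP-B) × (TP-A→TP-C) = (9421.4, -1529.6, -10804).
So ∂z/∂x = −n_x/n_z = 0.87203 and ∂z/∂y = −n_y/n_z = −0.14158.
Unit vector along 350° is (sin 350°, cos 350°) = (-0.1736, 0.9848).
Slope in that direction = a·(-0.1736) + b·(0.9848) = −0.29085.
Apparent dip = arctan|0.29085| = 16.2° (true dip is 41.5°, so apparent ≤ true as expected).

16.2°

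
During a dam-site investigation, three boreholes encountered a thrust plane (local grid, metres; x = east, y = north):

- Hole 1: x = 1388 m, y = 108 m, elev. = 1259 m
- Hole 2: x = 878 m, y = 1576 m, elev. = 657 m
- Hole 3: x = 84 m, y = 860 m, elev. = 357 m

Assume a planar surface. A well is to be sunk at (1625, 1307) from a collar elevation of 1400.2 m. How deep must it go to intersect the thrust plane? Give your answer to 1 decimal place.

Two edge vectors: Hole 1→Hole 2 = (-510, 1468, -602), Hole 1→Hole 3 = (-1304, 752, -902).
Normal n = (Hole 1→Hole 2) × (Hole 1→Hole 3) = (-871432, 324988, 1530752).
So ∂z/∂x = −n_x/n_z = 0.569284 and ∂z/∂y = −n_y/n_z = −0.212306.
Intercept c from Hole 1: 1259 − 790.17 + 22.93 = 491.76.
At (1625, 1307): z_contact = 925.09 − 277.48 + 491.76 = 1139.37 m.
Depth below ground = 1400.2 − 1139.37 = 260.8 m.

260.8 m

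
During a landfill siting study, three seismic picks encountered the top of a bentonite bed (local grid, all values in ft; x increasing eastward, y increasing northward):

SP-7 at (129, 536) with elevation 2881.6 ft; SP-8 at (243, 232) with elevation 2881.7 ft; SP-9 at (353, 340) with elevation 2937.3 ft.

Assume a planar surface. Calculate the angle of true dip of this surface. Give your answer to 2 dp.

21.54°

Let the plane be z = a·x + b·y + c.
SP-8−SP-7: 114a − 304b = 0.1;  SP-9−SP-7: 224a − 196b = 55.7.
Solving gives a = 0.36967, b = 0.13830.
Gradient magnitude |∇z| = √(a² + b²) = √(0.13666 + 0.01913) = 0.39469.
True dip = arctan(0.39469) = 21.54°, dipping toward WSW (azimuth ≈ 249°).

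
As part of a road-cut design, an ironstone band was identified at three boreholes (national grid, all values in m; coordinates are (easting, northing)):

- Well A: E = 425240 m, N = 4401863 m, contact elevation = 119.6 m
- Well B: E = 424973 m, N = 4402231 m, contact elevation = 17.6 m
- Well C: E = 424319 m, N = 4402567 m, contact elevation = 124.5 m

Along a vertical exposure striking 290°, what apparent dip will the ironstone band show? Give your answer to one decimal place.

Let the plane be z = a·E + b·N + c.
Well B−Well A: −267a + 368b = −102;  Well C−Well A: −921a + 704b = 4.9.
Solving gives a = −0.48762, b = −0.63096.
Unit vector along 290° is (sin 290°, cos 290°) = (-0.9397, 0.3420).
Slope in that direction = a·(-0.9397) + b·(0.3420) = 0.24241.
Apparent dip = arctan|0.24241| = 13.6° (true dip is 38.6°, so apparent ≤ true as expected).

13.6°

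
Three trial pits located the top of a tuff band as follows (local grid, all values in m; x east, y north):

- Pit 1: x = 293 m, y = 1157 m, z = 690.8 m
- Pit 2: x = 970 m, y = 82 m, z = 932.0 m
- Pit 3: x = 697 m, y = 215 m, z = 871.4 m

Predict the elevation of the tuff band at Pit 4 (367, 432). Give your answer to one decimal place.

Let the plane be z = a·x + b·y + c.
Pit 2−Pit 1: 677a − 1075b = 241.2;  Pit 3−Pit 1: 404a − 942b = 180.6.
Solving gives a = 0.162536, b = −0.122012.
Then c = 690.8 − a·293 − b·1157 = 784.34.
At (367, 432): z = 59.7 − 52.7 + 784.34 = 791.3 m.

791.3 m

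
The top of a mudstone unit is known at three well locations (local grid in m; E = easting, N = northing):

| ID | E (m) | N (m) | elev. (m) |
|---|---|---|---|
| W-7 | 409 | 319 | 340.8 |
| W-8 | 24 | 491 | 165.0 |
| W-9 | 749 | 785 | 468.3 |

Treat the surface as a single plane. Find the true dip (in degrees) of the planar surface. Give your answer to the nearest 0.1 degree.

Two edge vectors: W-7→W-8 = (-385, 172, -175.8), W-7→W-9 = (340, 466, 127.5).
Normal n = (W-7→W-8) × (W-7→W-9) = (103852.8, -10684.5, -237890).
So ∂z/∂E = −n_x/n_z = 0.43656 and ∂z/∂N = −n_y/n_z = −0.04491.
Gradient magnitude |∇z| = √(a² + b²) = √(0.19058 + 0.00202) = 0.43886.
True dip = arctan(0.43886) = 23.7°, dipping toward W (azimuth ≈ 276°).

23.7°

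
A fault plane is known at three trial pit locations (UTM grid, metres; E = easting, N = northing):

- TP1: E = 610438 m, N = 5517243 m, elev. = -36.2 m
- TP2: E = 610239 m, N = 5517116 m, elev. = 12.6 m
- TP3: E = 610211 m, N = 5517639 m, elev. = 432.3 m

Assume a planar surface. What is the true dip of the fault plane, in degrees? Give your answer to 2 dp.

Let the plane be z = a·E + b·N + c.
TP2−TP1: −199a − 127b = 48.8;  TP3−TP1: −227a + 396b = 468.5.
Solving gives a = −0.73234, b = 0.76328.
Gradient magnitude |∇z| = √(a² + b²) = √(0.53633 + 0.58259) = 1.05779.
True dip = arctan(1.05779) = 46.61°, dipping toward SE (azimuth ≈ 136°).

46.61°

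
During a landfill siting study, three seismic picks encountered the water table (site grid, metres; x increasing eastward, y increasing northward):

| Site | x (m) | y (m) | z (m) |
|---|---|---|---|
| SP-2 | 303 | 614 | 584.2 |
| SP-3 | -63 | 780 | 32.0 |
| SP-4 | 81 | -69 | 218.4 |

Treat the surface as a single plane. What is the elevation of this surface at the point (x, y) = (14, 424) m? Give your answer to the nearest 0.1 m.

Two edge vectors: SP-2→SP-3 = (-366, 166, -552.2), SP-2→SP-4 = (-222, -683, -365.8).
Normal n = (SP-2→SP-3) × (SP-2→SP-4) = (-437875.4, -11294.4, 286830).
So ∂z/∂x = −n_x/n_z = 1.52660 and ∂z/∂y = −n_y/n_z = 0.03938.
Intercept c from SP-2: 584.2 − 462.56 − 24.18 = 97.46.
At (14, 424): z = 21.4 + 16.7 + 97.46 = 135.5 m.

135.5 m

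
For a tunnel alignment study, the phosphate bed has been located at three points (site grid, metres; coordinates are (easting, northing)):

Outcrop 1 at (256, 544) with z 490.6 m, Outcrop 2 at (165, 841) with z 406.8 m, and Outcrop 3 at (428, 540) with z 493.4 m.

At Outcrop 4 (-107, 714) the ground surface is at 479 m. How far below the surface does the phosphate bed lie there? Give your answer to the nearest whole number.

39 m

Let the plane be z = a·E + b·N + c.
Outcrop 2−Outcrop 1: −91a + 297b = −83.8;  Outcrop 3−Outcrop 1: 172a − 4b = 2.8.
Solving gives a = 0.00979, b = −0.27916.
Then c = 490.6 − a·256 − b·544 = 639.96.
At (-107, 714): z_contact = −1.0 − 199.3 + 639.96 = 439.6 m.
Depth below ground = 479 − 439.6 = 39 m.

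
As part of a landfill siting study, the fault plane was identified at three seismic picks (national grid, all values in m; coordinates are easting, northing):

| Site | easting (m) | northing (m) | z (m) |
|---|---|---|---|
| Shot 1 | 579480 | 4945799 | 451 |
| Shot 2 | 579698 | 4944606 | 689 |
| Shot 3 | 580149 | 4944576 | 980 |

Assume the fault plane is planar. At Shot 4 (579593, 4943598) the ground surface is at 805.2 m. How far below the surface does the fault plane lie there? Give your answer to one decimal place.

Let the plane be z = a·easting + b·northing + c.
Shot 2−Shot 1: 218a − 1193b = 238;  Shot 3−Shot 1: 669a − 1223b = 529.
Solving gives a = 0.639738628, b = −0.082595959.
Then c = 451 − a·579480 − b·4945799 = 38238.27.
At (579593, 4943598): z_contact = 370788.03 − 408321.22 + 38238.27 = 705.08 m.
Depth below ground = 805.2 − 705.08 = 100.1 m.

100.1 m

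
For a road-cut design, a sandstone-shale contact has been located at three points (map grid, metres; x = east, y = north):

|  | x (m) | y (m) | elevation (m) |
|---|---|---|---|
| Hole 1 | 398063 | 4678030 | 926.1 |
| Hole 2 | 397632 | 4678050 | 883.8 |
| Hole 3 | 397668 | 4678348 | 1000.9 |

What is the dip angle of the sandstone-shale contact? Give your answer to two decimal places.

21.62°

Let the plane be z = a·x + b·y + c.
Hole 2−Hole 1: −431a + 20b = −42.3;  Hole 3−Hole 1: −395a + 318b = 74.8.
Solving gives a = 0.11573, b = 0.37897.
Gradient magnitude |∇z| = √(a² + b²) = √(0.01339 + 0.14362) = 0.39625.
True dip = arctan(0.39625) = 21.62°, dipping toward SSW (azimuth ≈ 197°).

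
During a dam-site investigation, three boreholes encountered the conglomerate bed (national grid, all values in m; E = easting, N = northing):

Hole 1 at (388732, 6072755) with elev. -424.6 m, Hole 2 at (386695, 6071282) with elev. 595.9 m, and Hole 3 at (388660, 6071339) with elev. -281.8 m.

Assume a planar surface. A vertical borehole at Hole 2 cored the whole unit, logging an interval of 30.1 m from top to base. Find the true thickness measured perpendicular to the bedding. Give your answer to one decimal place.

Let the plane be z = a·E + b·N + c.
Hole 2−Hole 1: −2037a − 1473b = 1020.5;  Hole 3−Hole 1: −72a − 1416b = 142.8.
Solving gives a = −0.44440, b = −0.07825.
|∇z| = √(a²+b²) = 0.45123, so dip δ = arctan(0.45123) = 24.29°.
True thickness = vertical thickness × cos δ = 30.1 × cos 24.29° = 27.4 m.

27.4 m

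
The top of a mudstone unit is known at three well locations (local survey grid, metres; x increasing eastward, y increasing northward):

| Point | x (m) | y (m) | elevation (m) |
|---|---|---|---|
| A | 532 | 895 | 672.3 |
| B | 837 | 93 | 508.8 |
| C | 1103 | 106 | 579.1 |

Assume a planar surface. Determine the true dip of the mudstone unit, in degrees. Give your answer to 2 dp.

Two edge vectors: A→B = (305, -802, -163.5), A→C = (571, -789, -93.2).
Normal n = (A→B) × (A→C) = (-54255.1, -64932.5, 217297).
So ∂z/∂x = −n_x/n_z = 0.24968 and ∂z/∂y = −n_y/n_z = 0.29882.
Gradient magnitude |∇z| = √(a² + b²) = √(0.06234 + 0.08929) = 0.38940.
True dip = arctan(0.38940) = 21.28°, dipping toward SW (azimuth ≈ 220°).

21.28°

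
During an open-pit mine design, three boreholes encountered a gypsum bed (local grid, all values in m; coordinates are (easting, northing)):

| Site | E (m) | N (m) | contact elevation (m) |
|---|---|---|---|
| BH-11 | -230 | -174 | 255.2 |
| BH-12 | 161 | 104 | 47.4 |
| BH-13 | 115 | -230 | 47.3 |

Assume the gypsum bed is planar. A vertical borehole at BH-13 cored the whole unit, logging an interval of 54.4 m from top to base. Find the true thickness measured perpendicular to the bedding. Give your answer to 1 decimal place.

Let the plane be z = a·E + b·N + c.
BH-12−BH-11: 391a + 278b = −207.8;  BH-13−BH-11: 345a − 56b = −207.9.
Solving gives a = −0.58938, b = 0.08147.
|∇z| = √(a²+b²) = 0.59499, so dip δ = arctan(0.59499) = 30.75°.
True thickness = vertical thickness × cos δ = 54.4 × cos 30.75° = 46.8 m.

46.8 m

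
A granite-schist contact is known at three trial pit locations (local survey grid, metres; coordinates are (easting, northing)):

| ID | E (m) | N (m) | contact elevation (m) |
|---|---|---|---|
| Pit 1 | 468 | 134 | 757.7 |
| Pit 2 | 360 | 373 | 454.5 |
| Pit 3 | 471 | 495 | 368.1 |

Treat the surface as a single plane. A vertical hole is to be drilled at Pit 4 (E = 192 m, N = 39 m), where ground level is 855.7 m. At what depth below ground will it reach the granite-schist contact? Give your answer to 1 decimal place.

Let the plane be z = a·E + b·N + c.
Pit 2−Pit 1: −108a + 239b = −303.2;  Pit 3−Pit 1: 3a + 361b = −389.6.
Solving gives a = 0.41156, b = −1.08264.
Then c = 757.7 − a·468 − b·134 = 710.17.
At (192, 39): z_contact = 79.02 − 42.22 + 710.17 = 746.96 m.
Depth below ground = 855.7 − 746.96 = 108.7 m.

108.7 m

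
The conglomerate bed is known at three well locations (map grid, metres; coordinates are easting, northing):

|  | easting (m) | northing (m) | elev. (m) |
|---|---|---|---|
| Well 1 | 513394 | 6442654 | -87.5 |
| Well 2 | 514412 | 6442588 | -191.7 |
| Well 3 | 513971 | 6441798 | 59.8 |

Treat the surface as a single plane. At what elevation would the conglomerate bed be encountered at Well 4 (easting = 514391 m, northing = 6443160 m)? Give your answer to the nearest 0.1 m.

Two edge vectors: Well 1→Well 2 = (1018, -66, -104.2), Well 1→Well 3 = (577, -856, 147.3).
Normal n = (Well 1→Well 2) × (Well 1→Well 3) = (-98917, -210074.8, -833326).
So ∂z/∂easting = −n_x/n_z = −0.118701445 and ∂z/∂northing = −n_y/n_z = −0.252091978.
Intercept c from Well 1: -87.5 + 60940.61 + 1624141.39 = 1684994.50.
At (514391, 6443160): z = −61059.0 − 1624269.0 + 1684994.50 = -333.4 m.

-333.4 m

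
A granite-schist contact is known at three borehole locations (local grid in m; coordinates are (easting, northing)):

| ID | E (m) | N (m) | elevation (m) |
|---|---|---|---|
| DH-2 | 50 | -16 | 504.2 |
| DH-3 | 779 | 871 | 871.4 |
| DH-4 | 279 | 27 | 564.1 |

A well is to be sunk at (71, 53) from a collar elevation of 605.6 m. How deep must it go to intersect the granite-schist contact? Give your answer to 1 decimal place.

80.6 m

Two edge vectors: DH-2→DH-3 = (729, 887, 367.2), DH-2→DH-4 = (229, 43, 59.9).
Normal n = (DH-2→DH-3) × (DH-2→DH-4) = (37341.7, 40421.7, -171776).
So ∂z/∂E = −n_x/n_z = 0.21739 and ∂z/∂N = −n_y/n_z = 0.23532.
Intercept c from DH-2: 504.2 − 10.87 + 3.77 = 497.10.
At (71, 53): z_contact = 15.43 + 12.47 + 497.10 = 525.00 m.
Depth below ground = 605.6 − 525.00 = 80.6 m.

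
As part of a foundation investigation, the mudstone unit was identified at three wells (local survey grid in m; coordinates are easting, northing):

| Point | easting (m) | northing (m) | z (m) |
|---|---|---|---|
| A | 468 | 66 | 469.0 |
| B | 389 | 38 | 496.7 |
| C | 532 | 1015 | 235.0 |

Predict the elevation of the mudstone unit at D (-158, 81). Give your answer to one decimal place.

634.4 m

Two edge vectors: A→B = (-79, -28, 27.7), A→C = (64, 949, -234).
Normal n = (A→B) × (A→C) = (-19735.3, -16713.2, -73179).
So ∂z/∂easting = −n_x/n_z = −0.269685 and ∂z/∂northing = −n_y/n_z = −0.228388.
Intercept c from A: 469 + 126.21 + 15.07 = 610.29.
At (-158, 81): z = 42.6 − 18.5 + 610.29 = 634.4 m.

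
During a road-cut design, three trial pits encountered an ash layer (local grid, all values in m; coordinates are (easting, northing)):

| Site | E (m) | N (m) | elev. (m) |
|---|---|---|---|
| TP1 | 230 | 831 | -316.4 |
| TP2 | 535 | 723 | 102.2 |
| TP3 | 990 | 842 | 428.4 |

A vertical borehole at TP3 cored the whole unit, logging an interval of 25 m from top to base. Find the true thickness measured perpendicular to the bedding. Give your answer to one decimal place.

Let the plane be z = a·E + b·N + c.
TP2−TP1: 305a − 108b = 418.6;  TP3−TP1: 760a + 11b = 744.8.
Solving gives a = 0.99541, b = −1.06481.
|∇z| = √(a²+b²) = 1.45762, so dip δ = arctan(1.45762) = 55.55°.
True thickness = vertical thickness × cos δ = 25 × cos 55.55° = 14.1 m.

14.1 m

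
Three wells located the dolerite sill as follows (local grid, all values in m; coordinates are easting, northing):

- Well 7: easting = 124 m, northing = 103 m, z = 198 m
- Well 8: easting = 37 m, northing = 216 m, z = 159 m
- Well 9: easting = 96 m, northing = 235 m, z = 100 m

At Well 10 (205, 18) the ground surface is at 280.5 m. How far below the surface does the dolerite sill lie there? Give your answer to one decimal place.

64.2 m

Let the plane be z = a·easting + b·northing + c.
Well 8−Well 7: −87a + 113b = −39;  Well 9−Well 7: −28a + 132b = −98.
Solving gives a = −0.71226, b = −0.89351.
Then c = 198 − a·124 − b·103 = 378.35.
At (205, 18): z_contact = −146.01 − 16.08 + 378.35 = 216.26 m.
Depth below ground = 280.5 − 216.26 = 64.2 m.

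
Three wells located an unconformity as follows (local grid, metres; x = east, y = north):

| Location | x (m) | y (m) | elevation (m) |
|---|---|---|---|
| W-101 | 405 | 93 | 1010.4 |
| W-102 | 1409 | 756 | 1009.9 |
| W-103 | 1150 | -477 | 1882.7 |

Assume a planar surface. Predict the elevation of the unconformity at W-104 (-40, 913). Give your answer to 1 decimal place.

95.3 m

Let the plane be z = a·x + b·y + c.
W-102−W-101: 1004a + 663b = −0.5;  W-103−W-101: 745a − 570b = 872.3.
Solving gives a = 0.542151, b = −0.821750.
Then c = 1010.4 − a·405 − b·93 = 867.25.
At (-40, 913): z = −21.7 − 750.3 + 867.25 = 95.3 m.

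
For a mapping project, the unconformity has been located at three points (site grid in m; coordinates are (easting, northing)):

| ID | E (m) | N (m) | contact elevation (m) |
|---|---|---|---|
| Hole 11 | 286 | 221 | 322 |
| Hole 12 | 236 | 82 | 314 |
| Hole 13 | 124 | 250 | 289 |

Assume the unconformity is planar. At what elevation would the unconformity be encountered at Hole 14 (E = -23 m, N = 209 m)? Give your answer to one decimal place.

260.0 m

Let the plane be z = a·E + b·N + c.
Hole 12−Hole 11: −50a − 139b = −8;  Hole 13−Hole 11: −162a + 29b = −33.
Solving gives a = 0.20106, b = −0.01477.
Then c = 322 − a·286 − b·221 = 267.76.
At (-23, 209): z = −4.6 − 3.1 + 267.76 = 260.0 m.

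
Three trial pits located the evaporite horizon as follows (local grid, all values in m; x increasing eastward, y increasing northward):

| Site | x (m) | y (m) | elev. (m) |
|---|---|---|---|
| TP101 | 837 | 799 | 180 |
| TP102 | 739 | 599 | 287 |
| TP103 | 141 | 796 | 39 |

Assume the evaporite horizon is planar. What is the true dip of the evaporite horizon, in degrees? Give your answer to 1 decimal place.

33.7°

Two edge vectors: TP101→TP102 = (-98, -200, 107), TP101→TP103 = (-696, -3, -141).
Normal n = (TP101→TP102) × (TP101→TP103) = (28521, -88290, -138906).
So ∂z/∂x = −n_x/n_z = 0.20533 and ∂z/∂y = −n_y/n_z = −0.63561.
Gradient magnitude |∇z| = √(a² + b²) = √(0.04216 + 0.40400) = 0.66795.
True dip = arctan(0.66795) = 33.7°, dipping toward NNW (azimuth ≈ 342°).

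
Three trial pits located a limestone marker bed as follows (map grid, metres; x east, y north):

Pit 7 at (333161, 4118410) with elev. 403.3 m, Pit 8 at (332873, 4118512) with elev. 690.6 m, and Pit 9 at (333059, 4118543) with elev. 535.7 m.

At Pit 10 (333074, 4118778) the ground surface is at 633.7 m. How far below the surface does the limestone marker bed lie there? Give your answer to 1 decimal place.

36.9 m

Two edge vectors: Pit 7→Pit 8 = (-288, 102, 287.3), Pit 7→Pit 9 = (-102, 133, 132.4).
Normal n = (Pit 7→Pit 8) × (Pit 7→Pit 9) = (-24706.1, 8826.6, -27900).
So ∂z/∂x = −n_x/n_z = −0.885523297 and ∂z/∂y = −n_y/n_z = 0.316365591.
Intercept c from Pit 7: 403.3 + 295021.83 − 1302923.22 = −1007498.09.
At (333074, 4118778): z_contact = −294944.79 + 1303039.64 − 1007498.09 = 596.76 m.
Depth below ground = 633.7 − 596.76 = 36.9 m.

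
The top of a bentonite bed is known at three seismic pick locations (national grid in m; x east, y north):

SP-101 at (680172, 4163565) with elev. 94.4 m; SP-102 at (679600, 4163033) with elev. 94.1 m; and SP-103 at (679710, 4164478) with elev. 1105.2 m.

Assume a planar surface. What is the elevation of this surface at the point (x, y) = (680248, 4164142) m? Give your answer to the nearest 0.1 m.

475.7 m

Two edge vectors: SP-101→SP-102 = (-572, -532, -0.3), SP-101→SP-103 = (-462, 913, 1010.8).
Normal n = (SP-101→SP-102) × (SP-101→SP-103) = (-537471.7, 578316.2, -768020).
So ∂z/∂x = −n_x/n_z = −0.699814718 and ∂z/∂y = −n_y/n_z = 0.752996276.
Intercept c from SP-101: 94.4 + 475994.38 − 3135148.94 = −2659060.16.
At (680248, 4164142): z = −476047.6 + 3135583.4 − 2659060.16 = 475.7 m.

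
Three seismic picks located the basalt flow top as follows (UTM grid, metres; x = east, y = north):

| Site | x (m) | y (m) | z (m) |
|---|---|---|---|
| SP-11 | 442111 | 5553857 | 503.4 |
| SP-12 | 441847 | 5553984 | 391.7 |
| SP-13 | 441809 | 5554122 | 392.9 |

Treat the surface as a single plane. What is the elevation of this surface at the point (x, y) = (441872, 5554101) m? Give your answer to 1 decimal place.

420.9 m

Two edge vectors: SP-11→SP-12 = (-264, 127, -111.7), SP-11→SP-13 = (-302, 265, -110.5).
Normal n = (SP-11→SP-12) × (SP-11→SP-13) = (15567, 4561.4, -31606).
So ∂z/∂x = −n_x/n_z = 0.492533063 and ∂z/∂y = −n_y/n_z = 0.144320699.
Intercept c from SP-11: 503.4 − 217754.29 − 801536.52 = −1018787.41.
At (441872, 5554101): z = 217636.6 + 801571.7 − 1018787.41 = 420.9 m.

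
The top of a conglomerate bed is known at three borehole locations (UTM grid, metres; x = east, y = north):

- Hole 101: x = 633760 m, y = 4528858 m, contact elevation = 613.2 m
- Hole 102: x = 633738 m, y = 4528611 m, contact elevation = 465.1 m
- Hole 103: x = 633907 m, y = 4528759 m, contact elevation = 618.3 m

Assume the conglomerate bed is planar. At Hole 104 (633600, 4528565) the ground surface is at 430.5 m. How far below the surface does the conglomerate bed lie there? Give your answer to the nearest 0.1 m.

Let the plane be z = a·x + b·y + c.
Hole 102−Hole 101: −22a − 247b = −148.1;  Hole 103−Hole 101: 147a − 99b = 5.1.
Solving gives a = 0.413687739, b = 0.562748461.
Then c = 613.2 − a·633760 − b·4528858 = −2810173.41.
At (633600, 4528565): z_contact = 262112.55 + 2548442.98 − 2810173.41 = 382.12 m.
Depth below ground = 430.5 − 382.12 = 48.4 m.

48.4 m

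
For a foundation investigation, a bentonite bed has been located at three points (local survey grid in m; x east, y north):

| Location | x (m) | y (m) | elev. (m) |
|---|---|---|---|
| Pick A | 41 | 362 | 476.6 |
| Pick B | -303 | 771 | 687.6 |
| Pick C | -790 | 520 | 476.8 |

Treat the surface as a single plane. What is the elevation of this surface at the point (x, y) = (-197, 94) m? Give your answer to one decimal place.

284.4 m

Let the plane be z = a·x + b·y + c.
Pick B−Pick A: −344a + 409b = 211;  Pick C−Pick A: −831a + 158b = 0.2.
Solving gives a = 0.11647, b = 0.61386.
Then c = 476.6 − a·41 − b·362 = 249.61.
At (-197, 94): z = −22.9 + 57.7 + 249.61 = 284.4 m.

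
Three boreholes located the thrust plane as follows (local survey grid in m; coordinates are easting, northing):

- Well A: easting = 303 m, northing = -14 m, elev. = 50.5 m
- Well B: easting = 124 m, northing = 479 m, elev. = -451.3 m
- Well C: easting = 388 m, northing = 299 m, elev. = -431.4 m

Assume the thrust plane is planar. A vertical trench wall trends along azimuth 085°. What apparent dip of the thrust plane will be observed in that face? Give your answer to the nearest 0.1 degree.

Two edge vectors: Well A→Well B = (-179, 493, -501.8), Well A→Well C = (85, 313, -481.9).
Normal n = (Well A→Well B) × (Well A→Well C) = (-80513.3, -128913.1, -97932).
So ∂z/∂easting = −n_x/n_z = −0.82213 and ∂z/∂northing = −n_y/n_z = −1.31635.
Unit vector along 085° is (sin 85°, cos 85°) = (0.9962, 0.0872).
Slope in that direction = a·(0.9962) + b·(0.0872) = −0.93373.
Apparent dip = arctan|0.93373| = 43.0° (true dip is 57.2°, so apparent ≤ true as expected).

43.0°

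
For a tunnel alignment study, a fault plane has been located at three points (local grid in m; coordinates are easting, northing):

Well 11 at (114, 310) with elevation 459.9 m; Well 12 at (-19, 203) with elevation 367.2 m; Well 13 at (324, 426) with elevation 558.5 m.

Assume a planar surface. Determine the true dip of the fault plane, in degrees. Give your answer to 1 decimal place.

42.1°

Let the plane be z = a·easting + b·northing + c.
Well 12−Well 11: −133a − 107b = −92.7;  Well 13−Well 11: 210a + 116b = 98.6.
Solving gives a = −0.02883, b = 0.90219.
Gradient magnitude |∇z| = √(a² + b²) = √(0.00083 + 0.81394) = 0.90265.
True dip = arctan(0.90265) = 42.1°, dipping toward S (azimuth ≈ 178°).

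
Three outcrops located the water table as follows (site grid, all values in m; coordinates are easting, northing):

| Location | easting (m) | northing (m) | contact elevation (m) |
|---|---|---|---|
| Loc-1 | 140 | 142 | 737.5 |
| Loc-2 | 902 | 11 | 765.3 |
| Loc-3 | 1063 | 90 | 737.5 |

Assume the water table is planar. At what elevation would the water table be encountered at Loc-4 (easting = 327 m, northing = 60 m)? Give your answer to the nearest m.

Let the plane be z = a·easting + b·northing + c.
Loc-2−Loc-1: 762a − 131b = 27.8;  Loc-3−Loc-1: 923a − 52b = 0.
Solving gives a = −0.01778, b = −0.31566.
Then c = 737.5 − a·140 − b·142 = 784.81.
At (327, 60): z = −5.8 − 18.9 + 784.81 = 760.1 m.

760 m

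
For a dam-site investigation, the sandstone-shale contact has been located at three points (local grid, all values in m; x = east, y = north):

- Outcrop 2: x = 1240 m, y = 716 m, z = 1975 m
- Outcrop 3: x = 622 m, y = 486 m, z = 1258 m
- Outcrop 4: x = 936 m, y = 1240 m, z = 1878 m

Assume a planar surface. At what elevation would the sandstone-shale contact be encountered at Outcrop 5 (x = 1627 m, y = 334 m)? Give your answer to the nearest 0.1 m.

2212.9 m

Two edge vectors: Outcrop 2→Outcrop 3 = (-618, -230, -717), Outcrop 2→Outcrop 4 = (-304, 524, -97).
Normal n = (Outcrop 2→Outcrop 3) × (Outcrop 2→Outcrop 4) = (398018, 158022, -393752).
So ∂z/∂x = −n_x/n_z = 1.010834 and ∂z/∂y = −n_y/n_z = 0.401324.
Intercept c from Outcrop 2: 1975 − 1253.43 − 287.35 = 434.22.
At (1627, 334): z = 1644.6 + 134.0 + 434.22 = 2212.9 m.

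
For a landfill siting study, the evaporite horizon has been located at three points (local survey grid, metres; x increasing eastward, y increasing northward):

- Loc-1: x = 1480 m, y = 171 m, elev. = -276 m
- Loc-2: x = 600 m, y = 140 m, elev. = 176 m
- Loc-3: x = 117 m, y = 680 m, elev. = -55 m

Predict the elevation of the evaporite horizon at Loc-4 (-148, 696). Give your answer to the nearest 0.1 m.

59.3 m

Let the plane be z = a·x + b·y + c.
Loc-2−Loc-1: −880a − 31b = 452;  Loc-3−Loc-1: −1363a + 509b = 221.
Solving gives a = −0.483338, b = −0.860096.
Then c = -276 − a·1480 − b·171 = 586.42.
At (-148, 696): z = 71.5 − 598.6 + 586.42 = 59.3 m.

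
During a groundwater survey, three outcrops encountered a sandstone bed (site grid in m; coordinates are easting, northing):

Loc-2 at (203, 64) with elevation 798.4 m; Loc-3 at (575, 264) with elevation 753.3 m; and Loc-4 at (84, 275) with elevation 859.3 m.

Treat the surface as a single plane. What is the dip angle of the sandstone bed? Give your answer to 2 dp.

15.17°

Let the plane be z = a·easting + b·northing + c.
Loc-3−Loc-2: 372a + 200b = −45.1;  Loc-4−Loc-2: −119a + 211b = 60.9.
Solving gives a = −0.21210, b = 0.16901.
Gradient magnitude |∇z| = √(a² + b²) = √(0.04499 + 0.02856) = 0.27120.
True dip = arctan(0.27120) = 15.17°, dipping toward SE (azimuth ≈ 129°).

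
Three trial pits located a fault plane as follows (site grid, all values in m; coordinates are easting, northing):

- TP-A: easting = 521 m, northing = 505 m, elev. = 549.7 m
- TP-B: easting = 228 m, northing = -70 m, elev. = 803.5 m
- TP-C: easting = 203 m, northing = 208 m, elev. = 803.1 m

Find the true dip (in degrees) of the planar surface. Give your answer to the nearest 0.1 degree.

Let the plane be z = a·easting + b·northing + c.
TP-B−TP-A: −293a − 575b = 253.8;  TP-C−TP-A: −318a − 297b = 253.4.
Solving gives a = −0.73387, b = −0.06743.
Gradient magnitude |∇z| = √(a² + b²) = √(0.53857 + 0.00455) = 0.73697.
True dip = arctan(0.73697) = 36.4°, dipping toward E (azimuth ≈ 085°).

36.4°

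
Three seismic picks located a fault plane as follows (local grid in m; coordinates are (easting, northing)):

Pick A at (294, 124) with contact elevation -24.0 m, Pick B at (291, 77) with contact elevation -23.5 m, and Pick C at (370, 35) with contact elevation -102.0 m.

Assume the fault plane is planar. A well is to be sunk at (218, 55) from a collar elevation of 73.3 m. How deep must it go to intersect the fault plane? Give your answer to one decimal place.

Two edge vectors: Pick A→Pick B = (-3, -47, 0.5), Pick A→Pick C = (76, -89, -78).
Normal n = (Pick A→Pick B) × (Pick A→Pick C) = (3710.5, -196, 3839).
So ∂z/∂E = −n_x/n_z = −0.96653 and ∂z/∂N = −n_y/n_z = 0.05105.
Intercept c from Pick A: -24 + 284.16 − 6.33 = 253.83.
At (218, 55): z_contact = −210.70 + 2.81 + 253.83 = 45.93 m.
Depth below ground = 73.3 − 45.93 = 27.4 m.

27.4 m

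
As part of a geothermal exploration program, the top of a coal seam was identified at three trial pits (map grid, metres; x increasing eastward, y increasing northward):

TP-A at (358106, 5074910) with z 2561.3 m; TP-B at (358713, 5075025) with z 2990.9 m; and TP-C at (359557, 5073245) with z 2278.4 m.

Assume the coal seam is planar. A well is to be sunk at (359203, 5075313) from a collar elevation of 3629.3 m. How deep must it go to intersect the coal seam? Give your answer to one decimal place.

159.8 m

Two edge vectors: TP-A→TP-B = (607, 115, 429.6), TP-A→TP-C = (1451, -1665, -282.9).
Normal n = (TP-A→TP-B) × (TP-A→TP-C) = (682750.5, 795069.9, -1177520).
So ∂z/∂x = −n_x/n_z = 0.579820725 and ∂z/∂y = −n_y/n_z = 0.675207130.
Intercept c from TP-A: 2561.3 − 207637.28 − 3426615.42 = −3631691.40.
At (359203, 5075313): z_contact = 208273.34 + 3426887.53 − 3631691.40 = 3469.47 m.
Depth below ground = 3629.3 − 3469.47 = 159.8 m.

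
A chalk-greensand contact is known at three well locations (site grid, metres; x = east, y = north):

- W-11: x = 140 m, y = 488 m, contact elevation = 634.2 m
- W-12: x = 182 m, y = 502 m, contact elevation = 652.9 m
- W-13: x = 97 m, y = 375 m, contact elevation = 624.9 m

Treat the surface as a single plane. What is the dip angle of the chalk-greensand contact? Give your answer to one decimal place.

Let the plane be z = a·x + b·y + c.
W-12−W-11: 42a + 14b = 18.7;  W-13−W-11: −43a − 113b = −9.3.
Solving gives a = 0.47850, b = −0.09978.
Gradient magnitude |∇z| = √(a² + b²) = √(0.22896 + 0.00996) = 0.48879.
True dip = arctan(0.48879) = 26.0°, dipping toward WNW (azimuth ≈ 282°).

26.0°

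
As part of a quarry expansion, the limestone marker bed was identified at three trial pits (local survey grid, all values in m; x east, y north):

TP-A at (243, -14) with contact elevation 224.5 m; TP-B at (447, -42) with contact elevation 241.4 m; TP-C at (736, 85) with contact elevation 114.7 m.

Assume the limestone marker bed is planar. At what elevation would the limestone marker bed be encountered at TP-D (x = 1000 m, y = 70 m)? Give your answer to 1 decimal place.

Let the plane be z = a·x + b·y + c.
TP-B−TP-A: 204a − 28b = 16.9;  TP-C−TP-A: 493a + 99b = −109.8.
Solving gives a = −0.041215, b = −0.903850.
Then c = 224.5 − a·243 − b·-14 = 221.86.
At (1000, 70): z = −41.2 − 63.3 + 221.86 = 117.4 m.

117.4 m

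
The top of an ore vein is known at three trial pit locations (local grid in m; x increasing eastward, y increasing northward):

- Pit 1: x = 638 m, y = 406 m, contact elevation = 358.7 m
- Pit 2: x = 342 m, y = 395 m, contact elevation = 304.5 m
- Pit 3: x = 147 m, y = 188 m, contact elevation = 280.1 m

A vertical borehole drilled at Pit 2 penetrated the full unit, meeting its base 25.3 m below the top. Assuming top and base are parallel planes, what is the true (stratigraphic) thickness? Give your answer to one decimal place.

Two edge vectors: Pit 1→Pit 2 = (-296, -11, -54.2), Pit 1→Pit 3 = (-491, -218, -78.6).
Normal n = (Pit 1→Pit 2) × (Pit 1→Pit 3) = (-10951, 3346.6, 59127).
So ∂z/∂x = −n_x/n_z = 0.18521 and ∂z/∂y = −n_y/n_z = −0.05660.
|∇z| = √(a²+b²) = 0.19367, so dip δ = arctan(0.19367) = 10.96°.
True thickness = vertical thickness × cos δ = 25.3 × cos 10.96° = 24.8 m.

24.8 m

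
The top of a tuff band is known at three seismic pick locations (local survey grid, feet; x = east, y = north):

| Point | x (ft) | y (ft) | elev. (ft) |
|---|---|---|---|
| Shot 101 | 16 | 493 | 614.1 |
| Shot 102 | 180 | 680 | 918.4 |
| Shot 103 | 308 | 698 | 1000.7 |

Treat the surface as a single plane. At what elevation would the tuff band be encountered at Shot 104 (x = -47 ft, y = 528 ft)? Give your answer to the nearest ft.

Two edge vectors: Shot 101→Shot 102 = (164, 187, 304.3), Shot 101→Shot 103 = (292, 205, 386.6).
Normal n = (Shot 101→Shot 102) × (Shot 101→Shot 103) = (9912.7, 25453.2, -20984).
So ∂z/∂x = −n_x/n_z = 0.47239 and ∂z/∂y = −n_y/n_z = 1.21298.
Intercept c from Shot 101: 614.1 − 7.56 − 598.00 = 8.54.
At (-47, 528): z = −22.2 + 640.5 + 8.54 = 626.8 ft.

627 ft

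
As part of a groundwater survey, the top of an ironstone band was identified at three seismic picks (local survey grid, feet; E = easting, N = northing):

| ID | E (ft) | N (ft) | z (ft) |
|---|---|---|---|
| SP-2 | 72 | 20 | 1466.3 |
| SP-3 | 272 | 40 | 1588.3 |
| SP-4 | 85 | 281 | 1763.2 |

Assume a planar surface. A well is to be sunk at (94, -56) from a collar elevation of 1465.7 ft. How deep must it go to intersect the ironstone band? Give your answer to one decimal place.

73.0 ft

Let the plane be z = a·E + b·N + c.
SP-3−SP-2: 200a + 20b = 122;  SP-4−SP-2: 13a + 261b = 296.9.
Solving gives a = 0.49873, b = 1.11271.
Then c = 1466.3 − a·72 − b·20 = 1408.14.
At (94, -56): z_contact = 46.88 − 62.31 + 1408.14 = 1392.71 ft.
Depth below ground = 1465.7 − 1392.71 = 73.0 ft.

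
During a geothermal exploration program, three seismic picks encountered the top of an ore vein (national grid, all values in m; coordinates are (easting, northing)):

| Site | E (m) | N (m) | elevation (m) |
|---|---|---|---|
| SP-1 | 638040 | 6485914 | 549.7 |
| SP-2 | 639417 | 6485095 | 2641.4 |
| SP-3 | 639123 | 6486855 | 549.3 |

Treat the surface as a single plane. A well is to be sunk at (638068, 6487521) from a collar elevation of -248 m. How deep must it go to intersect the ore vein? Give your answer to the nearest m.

845 m

Two edge vectors: SP-1→SP-2 = (1377, -819, 2091.7), SP-1→SP-3 = (1083, 941, -0.4).
Normal n = (SP-1→SP-2) × (SP-1→SP-3) = (-1967962.1, 2265861.9, 2182734).
So ∂z/∂E = −n_x/n_z = 0.90160418 and ∂z/∂N = −n_y/n_z = −1.03808430.
Intercept c from SP-1: 549.7 − 575259.53 + 6732925.51 = 6158215.67.
At (638068, 6487521): z_contact = 575284.8 − 6734593.7 + 6158215.67 = -1093.3 m.
Depth below ground = -248 − (-1093.3) = 845 m.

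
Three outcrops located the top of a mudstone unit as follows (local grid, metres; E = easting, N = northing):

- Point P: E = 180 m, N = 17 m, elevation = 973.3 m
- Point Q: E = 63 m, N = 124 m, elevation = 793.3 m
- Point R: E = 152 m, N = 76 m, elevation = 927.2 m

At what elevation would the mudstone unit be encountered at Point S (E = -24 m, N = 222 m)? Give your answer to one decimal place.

657.8 m

Let the plane be z = a·E + b·N + c.
Point Q−Point P: −117a + 107b = −180;  Point R−Point P: −28a + 59b = −46.1.
Solving gives a = 1.45567, b = −0.09053.
Then c = 973.3 − a·180 − b·17 = 712.82.
At (-24, 222): z = −34.9 − 20.1 + 712.82 = 657.8 m.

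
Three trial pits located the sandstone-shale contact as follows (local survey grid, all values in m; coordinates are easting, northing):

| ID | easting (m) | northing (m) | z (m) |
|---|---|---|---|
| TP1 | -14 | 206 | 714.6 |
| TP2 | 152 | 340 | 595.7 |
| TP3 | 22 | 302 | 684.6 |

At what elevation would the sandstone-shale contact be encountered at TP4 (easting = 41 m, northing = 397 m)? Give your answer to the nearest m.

Two edge vectors: TP1→TP2 = (166, 134, -118.9), TP1→TP3 = (36, 96, -30).
Normal n = (TP1→TP2) × (TP1→TP3) = (7394.4, 699.6, 11112).
So ∂z/∂easting = −n_x/n_z = −0.66544 and ∂z/∂northing = −n_y/n_z = −0.06296.
Intercept c from TP1: 714.6 − 9.32 + 12.97 = 718.25.
At (41, 397): z = −27.3 − 25.0 + 718.25 = 666.0 m.

666 m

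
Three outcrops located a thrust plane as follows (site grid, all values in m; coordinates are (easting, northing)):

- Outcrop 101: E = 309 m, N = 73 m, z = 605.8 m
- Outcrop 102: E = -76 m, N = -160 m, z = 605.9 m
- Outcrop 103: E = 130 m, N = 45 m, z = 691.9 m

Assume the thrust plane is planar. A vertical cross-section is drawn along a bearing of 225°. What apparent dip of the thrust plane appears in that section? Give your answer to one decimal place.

16.6°

Two edge vectors: Outcrop 101→Outcrop 102 = (-385, -233, 0.1), Outcrop 101→Outcrop 103 = (-179, -28, 86.1).
Normal n = (Outcrop 101→Outcrop 102) × (Outcrop 101→Outcrop 103) = (-20058.5, 33130.6, -30927).
So ∂z/∂E = −n_x/n_z = −0.64858 and ∂z/∂N = −n_y/n_z = 1.07125.
Unit vector along 225° is (sin 225°, cos 225°) = (-0.7071, -0.7071).
Slope in that direction = a·(-0.7071) + b·(-0.7071) = −0.29888.
Apparent dip = arctan|0.29888| = 16.6° (true dip is 51.4°, so apparent ≤ true as expected).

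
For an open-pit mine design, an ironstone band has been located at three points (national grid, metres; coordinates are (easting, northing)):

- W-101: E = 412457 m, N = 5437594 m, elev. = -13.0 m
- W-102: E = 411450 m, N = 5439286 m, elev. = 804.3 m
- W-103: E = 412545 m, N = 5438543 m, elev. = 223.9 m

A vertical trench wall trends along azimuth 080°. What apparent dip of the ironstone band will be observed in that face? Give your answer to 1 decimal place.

15.9°

Let the plane be z = a·E + b·N + c.
W-102−W-101: −1007a + 1692b = 817.3;  W-103−W-101: 88a + 949b = 236.9.
Solving gives a = −0.33931, b = 0.28110.
Unit vector along 080° is (sin 80°, cos 80°) = (0.9848, 0.1736).
Slope in that direction = a·(0.9848) + b·(0.1736) = −0.28535.
Apparent dip = arctan|0.28535| = 15.9° (true dip is 23.8°, so apparent ≤ true as expected).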